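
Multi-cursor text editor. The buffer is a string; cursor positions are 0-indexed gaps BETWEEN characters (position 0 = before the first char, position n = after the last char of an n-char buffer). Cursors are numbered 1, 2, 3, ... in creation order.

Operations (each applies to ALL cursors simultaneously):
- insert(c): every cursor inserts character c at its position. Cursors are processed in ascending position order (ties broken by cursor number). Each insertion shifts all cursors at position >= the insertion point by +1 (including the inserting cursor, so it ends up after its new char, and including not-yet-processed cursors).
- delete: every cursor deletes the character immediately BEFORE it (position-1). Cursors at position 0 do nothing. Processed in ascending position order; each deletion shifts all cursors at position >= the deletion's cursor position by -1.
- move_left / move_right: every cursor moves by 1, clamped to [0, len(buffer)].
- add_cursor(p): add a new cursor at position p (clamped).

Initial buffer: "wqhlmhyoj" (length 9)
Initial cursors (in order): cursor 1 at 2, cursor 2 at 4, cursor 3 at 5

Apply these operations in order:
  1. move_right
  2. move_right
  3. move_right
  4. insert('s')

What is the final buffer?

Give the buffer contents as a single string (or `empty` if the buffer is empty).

After op 1 (move_right): buffer="wqhlmhyoj" (len 9), cursors c1@3 c2@5 c3@6, authorship .........
After op 2 (move_right): buffer="wqhlmhyoj" (len 9), cursors c1@4 c2@6 c3@7, authorship .........
After op 3 (move_right): buffer="wqhlmhyoj" (len 9), cursors c1@5 c2@7 c3@8, authorship .........
After op 4 (insert('s')): buffer="wqhlmshysosj" (len 12), cursors c1@6 c2@9 c3@11, authorship .....1..2.3.

Answer: wqhlmshysosj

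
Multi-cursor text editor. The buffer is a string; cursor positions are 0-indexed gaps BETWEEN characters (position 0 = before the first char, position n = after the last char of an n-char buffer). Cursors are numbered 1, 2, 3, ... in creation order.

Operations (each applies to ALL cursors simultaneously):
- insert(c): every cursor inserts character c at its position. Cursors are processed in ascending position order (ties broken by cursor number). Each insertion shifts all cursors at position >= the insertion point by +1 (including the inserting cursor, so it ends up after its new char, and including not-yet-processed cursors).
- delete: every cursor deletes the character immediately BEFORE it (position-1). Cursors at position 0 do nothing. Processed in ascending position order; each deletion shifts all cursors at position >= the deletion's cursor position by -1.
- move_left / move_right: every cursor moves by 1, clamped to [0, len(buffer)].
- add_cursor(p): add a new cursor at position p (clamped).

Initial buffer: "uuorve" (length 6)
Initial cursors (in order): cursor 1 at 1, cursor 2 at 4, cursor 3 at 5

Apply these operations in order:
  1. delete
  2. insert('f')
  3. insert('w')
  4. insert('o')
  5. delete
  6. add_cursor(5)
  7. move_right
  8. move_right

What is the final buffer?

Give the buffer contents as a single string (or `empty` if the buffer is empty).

After op 1 (delete): buffer="uoe" (len 3), cursors c1@0 c2@2 c3@2, authorship ...
After op 2 (insert('f')): buffer="fuoffe" (len 6), cursors c1@1 c2@5 c3@5, authorship 1..23.
After op 3 (insert('w')): buffer="fwuoffwwe" (len 9), cursors c1@2 c2@8 c3@8, authorship 11..2323.
After op 4 (insert('o')): buffer="fwouoffwwooe" (len 12), cursors c1@3 c2@11 c3@11, authorship 111..232323.
After op 5 (delete): buffer="fwuoffwwe" (len 9), cursors c1@2 c2@8 c3@8, authorship 11..2323.
After op 6 (add_cursor(5)): buffer="fwuoffwwe" (len 9), cursors c1@2 c4@5 c2@8 c3@8, authorship 11..2323.
After op 7 (move_right): buffer="fwuoffwwe" (len 9), cursors c1@3 c4@6 c2@9 c3@9, authorship 11..2323.
After op 8 (move_right): buffer="fwuoffwwe" (len 9), cursors c1@4 c4@7 c2@9 c3@9, authorship 11..2323.

Answer: fwuoffwwe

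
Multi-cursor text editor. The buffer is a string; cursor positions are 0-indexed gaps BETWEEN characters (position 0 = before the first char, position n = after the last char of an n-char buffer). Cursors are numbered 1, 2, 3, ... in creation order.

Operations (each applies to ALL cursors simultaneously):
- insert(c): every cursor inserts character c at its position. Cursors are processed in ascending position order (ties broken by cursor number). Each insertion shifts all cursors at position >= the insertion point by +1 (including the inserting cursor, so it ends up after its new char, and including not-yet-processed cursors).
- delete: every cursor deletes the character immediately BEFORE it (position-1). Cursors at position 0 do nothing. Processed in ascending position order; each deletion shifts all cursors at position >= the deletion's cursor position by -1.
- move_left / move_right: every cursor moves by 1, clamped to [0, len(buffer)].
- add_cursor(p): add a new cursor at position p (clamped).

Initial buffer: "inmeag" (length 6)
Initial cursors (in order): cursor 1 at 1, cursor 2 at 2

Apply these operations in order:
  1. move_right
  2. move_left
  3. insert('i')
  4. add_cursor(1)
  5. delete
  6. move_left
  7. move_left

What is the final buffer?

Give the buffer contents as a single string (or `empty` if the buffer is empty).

Answer: nmeag

Derivation:
After op 1 (move_right): buffer="inmeag" (len 6), cursors c1@2 c2@3, authorship ......
After op 2 (move_left): buffer="inmeag" (len 6), cursors c1@1 c2@2, authorship ......
After op 3 (insert('i')): buffer="iinimeag" (len 8), cursors c1@2 c2@4, authorship .1.2....
After op 4 (add_cursor(1)): buffer="iinimeag" (len 8), cursors c3@1 c1@2 c2@4, authorship .1.2....
After op 5 (delete): buffer="nmeag" (len 5), cursors c1@0 c3@0 c2@1, authorship .....
After op 6 (move_left): buffer="nmeag" (len 5), cursors c1@0 c2@0 c3@0, authorship .....
After op 7 (move_left): buffer="nmeag" (len 5), cursors c1@0 c2@0 c3@0, authorship .....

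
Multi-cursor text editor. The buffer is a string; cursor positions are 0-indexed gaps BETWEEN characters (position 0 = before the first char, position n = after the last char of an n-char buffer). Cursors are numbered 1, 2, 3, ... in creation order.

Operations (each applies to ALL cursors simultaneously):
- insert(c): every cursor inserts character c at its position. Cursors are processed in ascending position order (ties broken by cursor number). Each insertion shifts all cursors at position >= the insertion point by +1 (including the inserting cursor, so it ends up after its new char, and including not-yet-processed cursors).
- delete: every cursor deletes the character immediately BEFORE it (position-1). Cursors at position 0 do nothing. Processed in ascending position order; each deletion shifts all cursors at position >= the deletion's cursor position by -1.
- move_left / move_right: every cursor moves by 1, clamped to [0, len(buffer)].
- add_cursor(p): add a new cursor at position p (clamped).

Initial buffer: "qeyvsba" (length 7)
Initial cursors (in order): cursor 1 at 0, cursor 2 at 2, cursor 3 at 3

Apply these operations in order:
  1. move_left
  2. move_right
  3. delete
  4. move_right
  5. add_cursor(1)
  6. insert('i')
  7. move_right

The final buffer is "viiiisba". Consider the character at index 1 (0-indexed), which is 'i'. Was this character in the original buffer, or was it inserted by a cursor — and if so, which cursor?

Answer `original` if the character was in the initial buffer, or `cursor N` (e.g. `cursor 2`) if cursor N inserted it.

After op 1 (move_left): buffer="qeyvsba" (len 7), cursors c1@0 c2@1 c3@2, authorship .......
After op 2 (move_right): buffer="qeyvsba" (len 7), cursors c1@1 c2@2 c3@3, authorship .......
After op 3 (delete): buffer="vsba" (len 4), cursors c1@0 c2@0 c3@0, authorship ....
After op 4 (move_right): buffer="vsba" (len 4), cursors c1@1 c2@1 c3@1, authorship ....
After op 5 (add_cursor(1)): buffer="vsba" (len 4), cursors c1@1 c2@1 c3@1 c4@1, authorship ....
After op 6 (insert('i')): buffer="viiiisba" (len 8), cursors c1@5 c2@5 c3@5 c4@5, authorship .1234...
After op 7 (move_right): buffer="viiiisba" (len 8), cursors c1@6 c2@6 c3@6 c4@6, authorship .1234...
Authorship (.=original, N=cursor N): . 1 2 3 4 . . .
Index 1: author = 1

Answer: cursor 1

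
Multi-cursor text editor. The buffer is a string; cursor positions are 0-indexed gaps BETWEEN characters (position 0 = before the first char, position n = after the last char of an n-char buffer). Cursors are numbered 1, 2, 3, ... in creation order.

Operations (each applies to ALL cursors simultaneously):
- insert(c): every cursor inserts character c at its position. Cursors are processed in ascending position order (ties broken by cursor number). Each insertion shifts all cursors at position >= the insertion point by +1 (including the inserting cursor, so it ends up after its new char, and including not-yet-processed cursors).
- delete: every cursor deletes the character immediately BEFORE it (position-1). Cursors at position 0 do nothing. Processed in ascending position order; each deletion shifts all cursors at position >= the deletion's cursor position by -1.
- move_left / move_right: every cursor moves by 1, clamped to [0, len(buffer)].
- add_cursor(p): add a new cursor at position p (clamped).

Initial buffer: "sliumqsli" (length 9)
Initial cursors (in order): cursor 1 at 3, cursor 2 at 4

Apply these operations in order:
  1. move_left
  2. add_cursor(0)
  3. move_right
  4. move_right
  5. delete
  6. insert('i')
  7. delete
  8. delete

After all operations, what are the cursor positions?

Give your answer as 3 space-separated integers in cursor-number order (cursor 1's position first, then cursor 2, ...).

After op 1 (move_left): buffer="sliumqsli" (len 9), cursors c1@2 c2@3, authorship .........
After op 2 (add_cursor(0)): buffer="sliumqsli" (len 9), cursors c3@0 c1@2 c2@3, authorship .........
After op 3 (move_right): buffer="sliumqsli" (len 9), cursors c3@1 c1@3 c2@4, authorship .........
After op 4 (move_right): buffer="sliumqsli" (len 9), cursors c3@2 c1@4 c2@5, authorship .........
After op 5 (delete): buffer="siqsli" (len 6), cursors c3@1 c1@2 c2@2, authorship ......
After op 6 (insert('i')): buffer="siiiiqsli" (len 9), cursors c3@2 c1@5 c2@5, authorship .3.12....
After op 7 (delete): buffer="siqsli" (len 6), cursors c3@1 c1@2 c2@2, authorship ......
After op 8 (delete): buffer="qsli" (len 4), cursors c1@0 c2@0 c3@0, authorship ....

Answer: 0 0 0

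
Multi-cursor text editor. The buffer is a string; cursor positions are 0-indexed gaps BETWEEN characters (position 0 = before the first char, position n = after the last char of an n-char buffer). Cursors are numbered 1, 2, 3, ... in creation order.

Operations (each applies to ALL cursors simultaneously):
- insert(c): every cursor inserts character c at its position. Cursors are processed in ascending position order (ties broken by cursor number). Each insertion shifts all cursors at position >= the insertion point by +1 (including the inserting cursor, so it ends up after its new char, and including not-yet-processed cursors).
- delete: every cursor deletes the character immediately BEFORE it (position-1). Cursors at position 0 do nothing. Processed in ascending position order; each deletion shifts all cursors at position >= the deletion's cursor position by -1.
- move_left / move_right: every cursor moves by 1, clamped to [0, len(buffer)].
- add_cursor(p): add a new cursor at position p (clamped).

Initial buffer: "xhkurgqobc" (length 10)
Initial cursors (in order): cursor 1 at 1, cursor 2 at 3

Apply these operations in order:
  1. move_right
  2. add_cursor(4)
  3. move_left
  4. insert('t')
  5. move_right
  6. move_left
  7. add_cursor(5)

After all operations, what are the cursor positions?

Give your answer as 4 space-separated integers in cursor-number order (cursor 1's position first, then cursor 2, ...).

Answer: 2 6 6 5

Derivation:
After op 1 (move_right): buffer="xhkurgqobc" (len 10), cursors c1@2 c2@4, authorship ..........
After op 2 (add_cursor(4)): buffer="xhkurgqobc" (len 10), cursors c1@2 c2@4 c3@4, authorship ..........
After op 3 (move_left): buffer="xhkurgqobc" (len 10), cursors c1@1 c2@3 c3@3, authorship ..........
After op 4 (insert('t')): buffer="xthktturgqobc" (len 13), cursors c1@2 c2@6 c3@6, authorship .1..23.......
After op 5 (move_right): buffer="xthktturgqobc" (len 13), cursors c1@3 c2@7 c3@7, authorship .1..23.......
After op 6 (move_left): buffer="xthktturgqobc" (len 13), cursors c1@2 c2@6 c3@6, authorship .1..23.......
After op 7 (add_cursor(5)): buffer="xthktturgqobc" (len 13), cursors c1@2 c4@5 c2@6 c3@6, authorship .1..23.......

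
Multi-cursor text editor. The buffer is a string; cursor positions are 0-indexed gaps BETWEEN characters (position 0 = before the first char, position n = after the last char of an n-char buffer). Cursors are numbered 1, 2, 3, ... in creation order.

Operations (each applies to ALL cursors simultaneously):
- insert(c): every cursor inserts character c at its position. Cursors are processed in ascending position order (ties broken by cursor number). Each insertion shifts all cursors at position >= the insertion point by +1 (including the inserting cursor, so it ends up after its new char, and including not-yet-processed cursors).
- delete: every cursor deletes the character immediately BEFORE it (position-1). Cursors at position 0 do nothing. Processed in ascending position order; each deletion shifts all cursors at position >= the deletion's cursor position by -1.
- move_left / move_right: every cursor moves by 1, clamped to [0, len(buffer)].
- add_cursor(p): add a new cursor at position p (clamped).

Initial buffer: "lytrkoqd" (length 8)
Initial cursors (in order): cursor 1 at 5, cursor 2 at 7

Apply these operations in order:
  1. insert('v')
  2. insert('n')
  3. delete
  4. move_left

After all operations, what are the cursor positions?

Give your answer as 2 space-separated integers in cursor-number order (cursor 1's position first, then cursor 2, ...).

After op 1 (insert('v')): buffer="lytrkvoqvd" (len 10), cursors c1@6 c2@9, authorship .....1..2.
After op 2 (insert('n')): buffer="lytrkvnoqvnd" (len 12), cursors c1@7 c2@11, authorship .....11..22.
After op 3 (delete): buffer="lytrkvoqvd" (len 10), cursors c1@6 c2@9, authorship .....1..2.
After op 4 (move_left): buffer="lytrkvoqvd" (len 10), cursors c1@5 c2@8, authorship .....1..2.

Answer: 5 8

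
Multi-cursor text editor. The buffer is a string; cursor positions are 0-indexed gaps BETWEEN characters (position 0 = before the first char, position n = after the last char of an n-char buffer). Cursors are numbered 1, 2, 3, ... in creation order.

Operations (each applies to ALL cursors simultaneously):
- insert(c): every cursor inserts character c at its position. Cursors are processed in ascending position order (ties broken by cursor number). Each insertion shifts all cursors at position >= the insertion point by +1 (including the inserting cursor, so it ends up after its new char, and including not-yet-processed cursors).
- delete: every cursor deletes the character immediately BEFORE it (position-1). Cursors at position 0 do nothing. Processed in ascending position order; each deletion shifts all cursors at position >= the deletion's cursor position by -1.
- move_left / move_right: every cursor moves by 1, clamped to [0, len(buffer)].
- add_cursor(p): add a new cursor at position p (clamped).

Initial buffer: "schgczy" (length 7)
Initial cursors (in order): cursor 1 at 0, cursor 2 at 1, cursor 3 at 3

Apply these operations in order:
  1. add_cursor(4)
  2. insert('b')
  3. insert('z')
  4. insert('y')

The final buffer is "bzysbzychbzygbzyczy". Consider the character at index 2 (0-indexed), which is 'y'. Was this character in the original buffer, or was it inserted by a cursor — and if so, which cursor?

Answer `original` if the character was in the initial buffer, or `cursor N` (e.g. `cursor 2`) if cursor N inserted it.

After op 1 (add_cursor(4)): buffer="schgczy" (len 7), cursors c1@0 c2@1 c3@3 c4@4, authorship .......
After op 2 (insert('b')): buffer="bsbchbgbczy" (len 11), cursors c1@1 c2@3 c3@6 c4@8, authorship 1.2..3.4...
After op 3 (insert('z')): buffer="bzsbzchbzgbzczy" (len 15), cursors c1@2 c2@5 c3@9 c4@12, authorship 11.22..33.44...
After op 4 (insert('y')): buffer="bzysbzychbzygbzyczy" (len 19), cursors c1@3 c2@7 c3@12 c4@16, authorship 111.222..333.444...
Authorship (.=original, N=cursor N): 1 1 1 . 2 2 2 . . 3 3 3 . 4 4 4 . . .
Index 2: author = 1

Answer: cursor 1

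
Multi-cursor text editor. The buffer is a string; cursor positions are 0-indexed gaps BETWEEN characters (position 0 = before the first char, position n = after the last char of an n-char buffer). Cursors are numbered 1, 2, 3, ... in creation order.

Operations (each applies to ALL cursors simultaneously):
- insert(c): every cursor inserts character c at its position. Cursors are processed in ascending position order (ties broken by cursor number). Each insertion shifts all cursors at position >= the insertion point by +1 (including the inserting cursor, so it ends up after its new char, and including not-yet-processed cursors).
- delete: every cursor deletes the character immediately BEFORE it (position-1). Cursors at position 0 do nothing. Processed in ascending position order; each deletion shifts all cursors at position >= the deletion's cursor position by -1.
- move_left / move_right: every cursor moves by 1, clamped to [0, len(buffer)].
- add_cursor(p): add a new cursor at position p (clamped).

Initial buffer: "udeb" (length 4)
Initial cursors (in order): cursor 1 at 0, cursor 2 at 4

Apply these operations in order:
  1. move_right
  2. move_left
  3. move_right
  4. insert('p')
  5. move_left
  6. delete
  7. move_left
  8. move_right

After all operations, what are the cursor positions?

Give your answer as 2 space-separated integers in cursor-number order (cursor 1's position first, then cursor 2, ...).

After op 1 (move_right): buffer="udeb" (len 4), cursors c1@1 c2@4, authorship ....
After op 2 (move_left): buffer="udeb" (len 4), cursors c1@0 c2@3, authorship ....
After op 3 (move_right): buffer="udeb" (len 4), cursors c1@1 c2@4, authorship ....
After op 4 (insert('p')): buffer="updebp" (len 6), cursors c1@2 c2@6, authorship .1...2
After op 5 (move_left): buffer="updebp" (len 6), cursors c1@1 c2@5, authorship .1...2
After op 6 (delete): buffer="pdep" (len 4), cursors c1@0 c2@3, authorship 1..2
After op 7 (move_left): buffer="pdep" (len 4), cursors c1@0 c2@2, authorship 1..2
After op 8 (move_right): buffer="pdep" (len 4), cursors c1@1 c2@3, authorship 1..2

Answer: 1 3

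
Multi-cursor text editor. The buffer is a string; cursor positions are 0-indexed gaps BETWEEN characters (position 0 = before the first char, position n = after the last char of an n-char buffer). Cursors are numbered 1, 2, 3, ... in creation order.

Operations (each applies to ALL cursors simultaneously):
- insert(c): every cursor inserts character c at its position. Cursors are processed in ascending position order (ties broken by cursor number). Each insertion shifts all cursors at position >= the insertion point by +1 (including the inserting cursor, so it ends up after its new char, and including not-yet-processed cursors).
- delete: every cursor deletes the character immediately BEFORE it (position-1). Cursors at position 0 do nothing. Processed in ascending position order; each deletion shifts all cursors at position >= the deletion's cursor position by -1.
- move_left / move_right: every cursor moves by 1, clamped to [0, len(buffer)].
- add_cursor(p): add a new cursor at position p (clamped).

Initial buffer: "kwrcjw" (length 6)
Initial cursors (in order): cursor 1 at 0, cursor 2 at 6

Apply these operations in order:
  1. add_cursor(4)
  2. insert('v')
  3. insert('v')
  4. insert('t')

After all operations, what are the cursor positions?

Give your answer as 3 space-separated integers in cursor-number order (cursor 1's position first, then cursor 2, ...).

Answer: 3 15 10

Derivation:
After op 1 (add_cursor(4)): buffer="kwrcjw" (len 6), cursors c1@0 c3@4 c2@6, authorship ......
After op 2 (insert('v')): buffer="vkwrcvjwv" (len 9), cursors c1@1 c3@6 c2@9, authorship 1....3..2
After op 3 (insert('v')): buffer="vvkwrcvvjwvv" (len 12), cursors c1@2 c3@8 c2@12, authorship 11....33..22
After op 4 (insert('t')): buffer="vvtkwrcvvtjwvvt" (len 15), cursors c1@3 c3@10 c2@15, authorship 111....333..222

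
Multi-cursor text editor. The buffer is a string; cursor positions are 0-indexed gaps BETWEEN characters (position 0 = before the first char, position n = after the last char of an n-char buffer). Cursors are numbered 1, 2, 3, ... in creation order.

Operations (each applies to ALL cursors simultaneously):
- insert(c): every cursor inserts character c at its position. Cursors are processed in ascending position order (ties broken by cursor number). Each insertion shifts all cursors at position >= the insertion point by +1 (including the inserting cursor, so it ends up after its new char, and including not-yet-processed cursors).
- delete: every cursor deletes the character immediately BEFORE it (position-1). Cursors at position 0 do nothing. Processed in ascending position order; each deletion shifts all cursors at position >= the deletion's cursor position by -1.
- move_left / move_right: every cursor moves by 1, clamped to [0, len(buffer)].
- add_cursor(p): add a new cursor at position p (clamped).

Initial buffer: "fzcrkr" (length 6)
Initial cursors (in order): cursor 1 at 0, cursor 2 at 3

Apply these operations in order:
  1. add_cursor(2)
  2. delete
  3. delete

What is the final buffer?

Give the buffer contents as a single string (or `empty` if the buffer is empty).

After op 1 (add_cursor(2)): buffer="fzcrkr" (len 6), cursors c1@0 c3@2 c2@3, authorship ......
After op 2 (delete): buffer="frkr" (len 4), cursors c1@0 c2@1 c3@1, authorship ....
After op 3 (delete): buffer="rkr" (len 3), cursors c1@0 c2@0 c3@0, authorship ...

Answer: rkr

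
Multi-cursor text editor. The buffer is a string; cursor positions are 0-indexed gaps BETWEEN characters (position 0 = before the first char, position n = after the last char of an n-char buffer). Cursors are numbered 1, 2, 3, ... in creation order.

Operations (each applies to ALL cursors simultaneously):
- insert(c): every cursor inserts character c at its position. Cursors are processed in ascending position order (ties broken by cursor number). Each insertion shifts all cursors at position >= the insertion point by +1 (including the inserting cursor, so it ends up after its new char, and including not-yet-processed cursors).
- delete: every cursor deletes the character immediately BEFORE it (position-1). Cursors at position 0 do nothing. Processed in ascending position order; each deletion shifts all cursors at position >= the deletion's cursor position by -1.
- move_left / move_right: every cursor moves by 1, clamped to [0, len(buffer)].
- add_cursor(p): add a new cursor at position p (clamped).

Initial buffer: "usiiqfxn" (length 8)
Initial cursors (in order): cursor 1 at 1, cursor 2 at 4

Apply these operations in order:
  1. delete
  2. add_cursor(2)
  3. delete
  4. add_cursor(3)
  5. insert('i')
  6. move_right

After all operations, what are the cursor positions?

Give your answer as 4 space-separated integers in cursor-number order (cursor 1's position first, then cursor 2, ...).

After op 1 (delete): buffer="siqfxn" (len 6), cursors c1@0 c2@2, authorship ......
After op 2 (add_cursor(2)): buffer="siqfxn" (len 6), cursors c1@0 c2@2 c3@2, authorship ......
After op 3 (delete): buffer="qfxn" (len 4), cursors c1@0 c2@0 c3@0, authorship ....
After op 4 (add_cursor(3)): buffer="qfxn" (len 4), cursors c1@0 c2@0 c3@0 c4@3, authorship ....
After op 5 (insert('i')): buffer="iiiqfxin" (len 8), cursors c1@3 c2@3 c3@3 c4@7, authorship 123...4.
After op 6 (move_right): buffer="iiiqfxin" (len 8), cursors c1@4 c2@4 c3@4 c4@8, authorship 123...4.

Answer: 4 4 4 8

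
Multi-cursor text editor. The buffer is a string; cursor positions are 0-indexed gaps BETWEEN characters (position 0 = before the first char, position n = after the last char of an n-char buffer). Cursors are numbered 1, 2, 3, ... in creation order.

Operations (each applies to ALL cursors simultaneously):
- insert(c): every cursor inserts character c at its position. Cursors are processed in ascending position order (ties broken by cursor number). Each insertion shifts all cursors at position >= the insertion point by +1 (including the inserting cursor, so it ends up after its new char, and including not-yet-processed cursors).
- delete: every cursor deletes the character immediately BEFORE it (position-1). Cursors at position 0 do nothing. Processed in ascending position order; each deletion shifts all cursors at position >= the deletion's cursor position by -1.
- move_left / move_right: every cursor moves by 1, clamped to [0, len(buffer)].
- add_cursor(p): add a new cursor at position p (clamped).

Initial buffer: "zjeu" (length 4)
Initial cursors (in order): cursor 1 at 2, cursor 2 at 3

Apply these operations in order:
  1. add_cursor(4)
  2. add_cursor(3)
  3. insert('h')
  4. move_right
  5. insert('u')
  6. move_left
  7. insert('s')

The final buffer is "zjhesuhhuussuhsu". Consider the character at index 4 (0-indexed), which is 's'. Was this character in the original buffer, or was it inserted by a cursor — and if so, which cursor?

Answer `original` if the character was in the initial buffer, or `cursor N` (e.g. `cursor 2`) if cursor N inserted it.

Answer: cursor 1

Derivation:
After op 1 (add_cursor(4)): buffer="zjeu" (len 4), cursors c1@2 c2@3 c3@4, authorship ....
After op 2 (add_cursor(3)): buffer="zjeu" (len 4), cursors c1@2 c2@3 c4@3 c3@4, authorship ....
After op 3 (insert('h')): buffer="zjhehhuh" (len 8), cursors c1@3 c2@6 c4@6 c3@8, authorship ..1.24.3
After op 4 (move_right): buffer="zjhehhuh" (len 8), cursors c1@4 c2@7 c4@7 c3@8, authorship ..1.24.3
After op 5 (insert('u')): buffer="zjheuhhuuuhu" (len 12), cursors c1@5 c2@10 c4@10 c3@12, authorship ..1.124.2433
After op 6 (move_left): buffer="zjheuhhuuuhu" (len 12), cursors c1@4 c2@9 c4@9 c3@11, authorship ..1.124.2433
After op 7 (insert('s')): buffer="zjhesuhhuussuhsu" (len 16), cursors c1@5 c2@12 c4@12 c3@15, authorship ..1.1124.2244333
Authorship (.=original, N=cursor N): . . 1 . 1 1 2 4 . 2 2 4 4 3 3 3
Index 4: author = 1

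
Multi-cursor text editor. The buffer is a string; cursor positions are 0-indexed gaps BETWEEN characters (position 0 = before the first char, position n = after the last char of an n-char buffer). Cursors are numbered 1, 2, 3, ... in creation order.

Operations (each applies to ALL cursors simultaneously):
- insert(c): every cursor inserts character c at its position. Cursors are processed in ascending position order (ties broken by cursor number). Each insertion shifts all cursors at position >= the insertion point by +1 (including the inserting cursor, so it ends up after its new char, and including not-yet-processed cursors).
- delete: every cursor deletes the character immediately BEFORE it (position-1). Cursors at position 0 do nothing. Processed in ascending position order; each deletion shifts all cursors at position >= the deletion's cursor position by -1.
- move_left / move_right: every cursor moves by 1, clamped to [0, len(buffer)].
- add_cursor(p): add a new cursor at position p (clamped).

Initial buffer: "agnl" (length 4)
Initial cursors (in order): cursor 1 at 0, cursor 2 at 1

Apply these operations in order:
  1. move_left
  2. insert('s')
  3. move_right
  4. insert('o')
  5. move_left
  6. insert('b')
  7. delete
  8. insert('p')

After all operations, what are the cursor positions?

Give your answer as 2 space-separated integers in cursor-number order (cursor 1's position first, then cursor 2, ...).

Answer: 6 6

Derivation:
After op 1 (move_left): buffer="agnl" (len 4), cursors c1@0 c2@0, authorship ....
After op 2 (insert('s')): buffer="ssagnl" (len 6), cursors c1@2 c2@2, authorship 12....
After op 3 (move_right): buffer="ssagnl" (len 6), cursors c1@3 c2@3, authorship 12....
After op 4 (insert('o')): buffer="ssaoognl" (len 8), cursors c1@5 c2@5, authorship 12.12...
After op 5 (move_left): buffer="ssaoognl" (len 8), cursors c1@4 c2@4, authorship 12.12...
After op 6 (insert('b')): buffer="ssaobbognl" (len 10), cursors c1@6 c2@6, authorship 12.1122...
After op 7 (delete): buffer="ssaoognl" (len 8), cursors c1@4 c2@4, authorship 12.12...
After op 8 (insert('p')): buffer="ssaoppognl" (len 10), cursors c1@6 c2@6, authorship 12.1122...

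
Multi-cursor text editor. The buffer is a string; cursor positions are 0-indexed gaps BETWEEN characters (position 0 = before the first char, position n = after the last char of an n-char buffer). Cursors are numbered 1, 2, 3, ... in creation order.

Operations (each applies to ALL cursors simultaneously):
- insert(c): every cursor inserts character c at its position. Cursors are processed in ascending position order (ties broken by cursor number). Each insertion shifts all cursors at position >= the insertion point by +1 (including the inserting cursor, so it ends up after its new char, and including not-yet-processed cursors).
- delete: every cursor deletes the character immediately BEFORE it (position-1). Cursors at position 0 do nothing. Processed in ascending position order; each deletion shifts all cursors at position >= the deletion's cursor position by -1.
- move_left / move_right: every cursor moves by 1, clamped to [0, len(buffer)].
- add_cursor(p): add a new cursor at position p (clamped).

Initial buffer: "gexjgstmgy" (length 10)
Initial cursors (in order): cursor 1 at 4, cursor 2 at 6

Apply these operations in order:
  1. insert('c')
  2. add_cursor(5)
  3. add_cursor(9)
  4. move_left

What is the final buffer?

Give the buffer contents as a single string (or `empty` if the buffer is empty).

Answer: gexjcgsctmgy

Derivation:
After op 1 (insert('c')): buffer="gexjcgsctmgy" (len 12), cursors c1@5 c2@8, authorship ....1..2....
After op 2 (add_cursor(5)): buffer="gexjcgsctmgy" (len 12), cursors c1@5 c3@5 c2@8, authorship ....1..2....
After op 3 (add_cursor(9)): buffer="gexjcgsctmgy" (len 12), cursors c1@5 c3@5 c2@8 c4@9, authorship ....1..2....
After op 4 (move_left): buffer="gexjcgsctmgy" (len 12), cursors c1@4 c3@4 c2@7 c4@8, authorship ....1..2....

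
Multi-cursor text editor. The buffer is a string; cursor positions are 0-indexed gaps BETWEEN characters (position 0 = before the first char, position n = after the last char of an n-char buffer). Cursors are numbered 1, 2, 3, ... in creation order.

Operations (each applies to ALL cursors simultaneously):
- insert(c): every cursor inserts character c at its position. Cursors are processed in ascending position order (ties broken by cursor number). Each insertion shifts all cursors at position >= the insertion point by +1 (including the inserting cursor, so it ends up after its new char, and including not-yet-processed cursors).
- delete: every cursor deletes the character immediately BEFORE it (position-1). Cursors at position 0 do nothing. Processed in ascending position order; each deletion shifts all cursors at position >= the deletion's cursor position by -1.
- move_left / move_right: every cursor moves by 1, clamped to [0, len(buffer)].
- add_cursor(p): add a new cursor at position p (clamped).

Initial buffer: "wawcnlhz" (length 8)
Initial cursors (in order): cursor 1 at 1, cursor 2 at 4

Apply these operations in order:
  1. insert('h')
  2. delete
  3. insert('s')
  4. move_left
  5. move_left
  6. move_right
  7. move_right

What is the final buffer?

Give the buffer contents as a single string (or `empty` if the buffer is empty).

Answer: wsawcsnlhz

Derivation:
After op 1 (insert('h')): buffer="whawchnlhz" (len 10), cursors c1@2 c2@6, authorship .1...2....
After op 2 (delete): buffer="wawcnlhz" (len 8), cursors c1@1 c2@4, authorship ........
After op 3 (insert('s')): buffer="wsawcsnlhz" (len 10), cursors c1@2 c2@6, authorship .1...2....
After op 4 (move_left): buffer="wsawcsnlhz" (len 10), cursors c1@1 c2@5, authorship .1...2....
After op 5 (move_left): buffer="wsawcsnlhz" (len 10), cursors c1@0 c2@4, authorship .1...2....
After op 6 (move_right): buffer="wsawcsnlhz" (len 10), cursors c1@1 c2@5, authorship .1...2....
After op 7 (move_right): buffer="wsawcsnlhz" (len 10), cursors c1@2 c2@6, authorship .1...2....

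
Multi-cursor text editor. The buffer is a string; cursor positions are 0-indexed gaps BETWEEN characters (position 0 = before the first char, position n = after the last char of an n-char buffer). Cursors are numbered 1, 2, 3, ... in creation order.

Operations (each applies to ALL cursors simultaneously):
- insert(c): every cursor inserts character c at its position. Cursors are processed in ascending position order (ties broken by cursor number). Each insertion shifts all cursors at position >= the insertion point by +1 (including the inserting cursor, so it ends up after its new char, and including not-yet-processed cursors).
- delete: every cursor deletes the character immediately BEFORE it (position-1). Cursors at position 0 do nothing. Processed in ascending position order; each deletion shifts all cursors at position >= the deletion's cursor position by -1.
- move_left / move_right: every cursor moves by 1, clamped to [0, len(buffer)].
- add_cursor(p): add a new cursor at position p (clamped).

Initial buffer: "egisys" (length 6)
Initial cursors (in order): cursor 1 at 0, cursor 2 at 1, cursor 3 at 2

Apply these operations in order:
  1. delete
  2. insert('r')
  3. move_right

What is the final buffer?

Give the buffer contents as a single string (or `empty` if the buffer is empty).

After op 1 (delete): buffer="isys" (len 4), cursors c1@0 c2@0 c3@0, authorship ....
After op 2 (insert('r')): buffer="rrrisys" (len 7), cursors c1@3 c2@3 c3@3, authorship 123....
After op 3 (move_right): buffer="rrrisys" (len 7), cursors c1@4 c2@4 c3@4, authorship 123....

Answer: rrrisys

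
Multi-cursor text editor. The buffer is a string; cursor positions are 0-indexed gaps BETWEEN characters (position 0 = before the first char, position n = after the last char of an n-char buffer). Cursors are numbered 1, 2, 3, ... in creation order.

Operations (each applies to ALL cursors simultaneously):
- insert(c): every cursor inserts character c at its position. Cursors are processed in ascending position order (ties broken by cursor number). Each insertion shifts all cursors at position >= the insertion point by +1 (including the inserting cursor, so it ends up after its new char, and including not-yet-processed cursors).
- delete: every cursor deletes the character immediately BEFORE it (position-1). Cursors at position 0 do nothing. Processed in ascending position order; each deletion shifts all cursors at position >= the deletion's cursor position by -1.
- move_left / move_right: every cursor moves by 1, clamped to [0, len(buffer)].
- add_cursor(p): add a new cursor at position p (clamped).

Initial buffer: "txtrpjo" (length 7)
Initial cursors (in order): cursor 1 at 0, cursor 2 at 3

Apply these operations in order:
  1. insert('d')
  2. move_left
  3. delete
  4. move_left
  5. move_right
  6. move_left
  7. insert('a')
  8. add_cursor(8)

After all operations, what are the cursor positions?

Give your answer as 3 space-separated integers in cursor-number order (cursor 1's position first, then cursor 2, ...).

Answer: 1 4 8

Derivation:
After op 1 (insert('d')): buffer="dtxtdrpjo" (len 9), cursors c1@1 c2@5, authorship 1...2....
After op 2 (move_left): buffer="dtxtdrpjo" (len 9), cursors c1@0 c2@4, authorship 1...2....
After op 3 (delete): buffer="dtxdrpjo" (len 8), cursors c1@0 c2@3, authorship 1..2....
After op 4 (move_left): buffer="dtxdrpjo" (len 8), cursors c1@0 c2@2, authorship 1..2....
After op 5 (move_right): buffer="dtxdrpjo" (len 8), cursors c1@1 c2@3, authorship 1..2....
After op 6 (move_left): buffer="dtxdrpjo" (len 8), cursors c1@0 c2@2, authorship 1..2....
After op 7 (insert('a')): buffer="adtaxdrpjo" (len 10), cursors c1@1 c2@4, authorship 11.2.2....
After op 8 (add_cursor(8)): buffer="adtaxdrpjo" (len 10), cursors c1@1 c2@4 c3@8, authorship 11.2.2....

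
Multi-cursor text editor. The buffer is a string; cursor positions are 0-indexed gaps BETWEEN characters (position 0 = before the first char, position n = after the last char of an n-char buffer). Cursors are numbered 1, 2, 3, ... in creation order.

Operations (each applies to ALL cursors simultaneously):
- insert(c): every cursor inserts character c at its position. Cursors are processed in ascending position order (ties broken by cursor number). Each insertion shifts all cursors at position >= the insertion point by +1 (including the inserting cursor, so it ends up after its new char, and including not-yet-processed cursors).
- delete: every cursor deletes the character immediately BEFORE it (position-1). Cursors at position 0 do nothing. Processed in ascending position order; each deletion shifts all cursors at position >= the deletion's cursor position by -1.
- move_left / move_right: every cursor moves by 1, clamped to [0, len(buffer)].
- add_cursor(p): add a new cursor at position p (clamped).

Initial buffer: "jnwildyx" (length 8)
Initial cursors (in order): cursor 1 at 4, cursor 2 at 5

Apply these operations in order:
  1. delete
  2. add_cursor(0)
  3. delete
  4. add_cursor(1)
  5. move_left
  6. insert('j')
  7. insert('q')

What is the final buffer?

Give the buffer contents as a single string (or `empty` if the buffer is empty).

Answer: jjjjqqqqjdyx

Derivation:
After op 1 (delete): buffer="jnwdyx" (len 6), cursors c1@3 c2@3, authorship ......
After op 2 (add_cursor(0)): buffer="jnwdyx" (len 6), cursors c3@0 c1@3 c2@3, authorship ......
After op 3 (delete): buffer="jdyx" (len 4), cursors c3@0 c1@1 c2@1, authorship ....
After op 4 (add_cursor(1)): buffer="jdyx" (len 4), cursors c3@0 c1@1 c2@1 c4@1, authorship ....
After op 5 (move_left): buffer="jdyx" (len 4), cursors c1@0 c2@0 c3@0 c4@0, authorship ....
After op 6 (insert('j')): buffer="jjjjjdyx" (len 8), cursors c1@4 c2@4 c3@4 c4@4, authorship 1234....
After op 7 (insert('q')): buffer="jjjjqqqqjdyx" (len 12), cursors c1@8 c2@8 c3@8 c4@8, authorship 12341234....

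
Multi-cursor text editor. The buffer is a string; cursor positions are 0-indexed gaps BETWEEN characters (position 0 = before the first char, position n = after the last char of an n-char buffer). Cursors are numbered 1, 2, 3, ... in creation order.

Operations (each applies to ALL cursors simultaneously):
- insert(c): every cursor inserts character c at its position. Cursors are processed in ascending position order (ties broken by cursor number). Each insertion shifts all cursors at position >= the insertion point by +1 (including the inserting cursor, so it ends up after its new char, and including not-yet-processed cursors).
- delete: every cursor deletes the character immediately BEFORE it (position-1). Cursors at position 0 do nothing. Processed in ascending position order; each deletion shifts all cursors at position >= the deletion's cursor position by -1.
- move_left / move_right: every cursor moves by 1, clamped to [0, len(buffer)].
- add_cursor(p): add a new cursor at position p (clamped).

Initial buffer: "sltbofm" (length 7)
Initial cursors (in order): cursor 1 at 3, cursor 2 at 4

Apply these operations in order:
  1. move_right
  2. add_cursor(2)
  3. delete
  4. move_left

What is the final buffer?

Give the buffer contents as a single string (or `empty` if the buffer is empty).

After op 1 (move_right): buffer="sltbofm" (len 7), cursors c1@4 c2@5, authorship .......
After op 2 (add_cursor(2)): buffer="sltbofm" (len 7), cursors c3@2 c1@4 c2@5, authorship .......
After op 3 (delete): buffer="stfm" (len 4), cursors c3@1 c1@2 c2@2, authorship ....
After op 4 (move_left): buffer="stfm" (len 4), cursors c3@0 c1@1 c2@1, authorship ....

Answer: stfm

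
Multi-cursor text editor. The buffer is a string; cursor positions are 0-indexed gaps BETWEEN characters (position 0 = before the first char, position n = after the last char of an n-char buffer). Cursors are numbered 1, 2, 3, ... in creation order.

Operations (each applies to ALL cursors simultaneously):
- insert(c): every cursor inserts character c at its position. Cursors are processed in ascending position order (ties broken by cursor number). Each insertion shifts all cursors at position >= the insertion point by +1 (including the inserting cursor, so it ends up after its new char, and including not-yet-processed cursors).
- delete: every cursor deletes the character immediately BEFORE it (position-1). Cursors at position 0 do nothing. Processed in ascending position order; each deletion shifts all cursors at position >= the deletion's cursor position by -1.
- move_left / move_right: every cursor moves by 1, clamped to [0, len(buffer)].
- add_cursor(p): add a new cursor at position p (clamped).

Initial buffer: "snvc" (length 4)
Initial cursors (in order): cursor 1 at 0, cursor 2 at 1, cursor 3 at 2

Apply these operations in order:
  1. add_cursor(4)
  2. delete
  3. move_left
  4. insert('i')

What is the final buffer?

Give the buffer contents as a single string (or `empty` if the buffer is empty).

Answer: iiiiv

Derivation:
After op 1 (add_cursor(4)): buffer="snvc" (len 4), cursors c1@0 c2@1 c3@2 c4@4, authorship ....
After op 2 (delete): buffer="v" (len 1), cursors c1@0 c2@0 c3@0 c4@1, authorship .
After op 3 (move_left): buffer="v" (len 1), cursors c1@0 c2@0 c3@0 c4@0, authorship .
After op 4 (insert('i')): buffer="iiiiv" (len 5), cursors c1@4 c2@4 c3@4 c4@4, authorship 1234.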